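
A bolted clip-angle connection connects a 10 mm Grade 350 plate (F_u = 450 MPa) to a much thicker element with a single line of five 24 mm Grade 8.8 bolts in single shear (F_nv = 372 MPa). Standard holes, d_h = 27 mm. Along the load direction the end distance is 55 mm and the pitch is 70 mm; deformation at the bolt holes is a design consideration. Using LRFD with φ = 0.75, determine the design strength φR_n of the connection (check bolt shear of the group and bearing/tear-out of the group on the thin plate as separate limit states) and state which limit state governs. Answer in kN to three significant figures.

Bolt shear: A_b = π·24²/4 = 452.4 mm²; R_n = 372 × 452.4 × 5 × 1 / 1000 = 841.4 kN → 0.75 × 841.4 = 631 kN.
Bearing (1.2 l_c t F_u ≤ 2.4 d t F_u): upper limit = 2.4·24·10·450 / 1000 = 259.2 kN.
  Edge l_c = 55 − 27/2 = 41.5 → r_n = 224.1 kN; interior l_c = 70 − 27 = 43 → r_n = 232.2 kN.
  R_n,bearing = 1·224.1 + 4·232.2 = 1153 kN → 0.75 × 1153 = 865 kN.
Bolt shear governs: 631 kN.

631 kN (bolt shear governs)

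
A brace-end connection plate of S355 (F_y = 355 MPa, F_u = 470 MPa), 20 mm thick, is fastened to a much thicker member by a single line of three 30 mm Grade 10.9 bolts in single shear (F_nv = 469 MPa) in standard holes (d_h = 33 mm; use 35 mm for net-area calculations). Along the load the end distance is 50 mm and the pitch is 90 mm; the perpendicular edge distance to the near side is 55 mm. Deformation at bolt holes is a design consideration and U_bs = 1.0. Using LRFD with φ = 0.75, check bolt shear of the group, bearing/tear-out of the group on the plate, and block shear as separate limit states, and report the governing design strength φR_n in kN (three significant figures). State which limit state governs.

Bolt shear: A_b = π·30²/4 = 706.9 mm²; R_n = 469 × 706.9 × 3 × 1 / 1000 = 994.5 kN → 0.75 × 994.5 = 746 kN.
Bearing: edge l_c = 33.5, r_n = 377.9 kN; interior l_c = 57, r_n = 643 kN; R_n = 377.9 + 2·643 = 1664 kN → 1250 kN.
Block shear: A_gv = 4600, A_nv = 2850, A_nt = 750 mm²; R_n = min(0.6F_uA_nv, 0.6F_yA_gv) + U_bs·F_u·A_nt = 1156 kN → 867 kN.
Bolt shear governs: 746 kN.

746 kN (bolt shear governs)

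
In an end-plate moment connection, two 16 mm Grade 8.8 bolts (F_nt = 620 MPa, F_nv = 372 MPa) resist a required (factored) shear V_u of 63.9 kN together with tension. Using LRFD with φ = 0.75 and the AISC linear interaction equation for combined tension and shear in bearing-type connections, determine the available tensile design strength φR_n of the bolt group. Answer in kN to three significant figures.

137 kN

A_b = π·16²/4 = 201.1 mm²; f_rv = 63.9 × 1000 / (2 × 201.1) = 158.9 MPa.
F'_nt = 1.3 F_nt − (F_nt / φF_nv) f_rv = 1.3·620 − (620/(0.75·372))·158.9 = 452.9 MPa, capped at F_nt → F'_nt = 452.9 MPa.
R_n = F'_nt · A_b · n = 452.9 × 201.1 × 2 / 1000 = 182.1 kN.
Design strength φR_n = 0.75 × 182.1 = 137 kN.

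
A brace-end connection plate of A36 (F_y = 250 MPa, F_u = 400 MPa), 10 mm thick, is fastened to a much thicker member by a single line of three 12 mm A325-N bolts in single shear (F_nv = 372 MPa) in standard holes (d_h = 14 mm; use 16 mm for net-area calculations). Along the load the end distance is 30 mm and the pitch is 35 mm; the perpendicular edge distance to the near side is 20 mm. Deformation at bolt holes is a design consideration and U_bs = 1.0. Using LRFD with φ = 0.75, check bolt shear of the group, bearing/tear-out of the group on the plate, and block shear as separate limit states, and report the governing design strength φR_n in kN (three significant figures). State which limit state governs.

94.7 kN (bolt shear governs)

Bolt shear: A_b = π·12²/4 = 113.1 mm²; R_n = 372 × 113.1 × 3 × 1 / 1000 = 126.2 kN → 0.75 × 126.2 = 94.7 kN.
Bearing: edge l_c = 23, r_n = 110.4 kN; interior l_c = 21, r_n = 100.8 kN; R_n = 110.4 + 2·100.8 = 312 kN → 234 kN.
Block shear: A_gv = 1000, A_nv = 600, A_nt = 120 mm²; R_n = min(0.6F_uA_nv, 0.6F_yA_gv) + U_bs·F_u·A_nt = 192 kN → 144 kN.
Bolt shear governs: 94.7 kN.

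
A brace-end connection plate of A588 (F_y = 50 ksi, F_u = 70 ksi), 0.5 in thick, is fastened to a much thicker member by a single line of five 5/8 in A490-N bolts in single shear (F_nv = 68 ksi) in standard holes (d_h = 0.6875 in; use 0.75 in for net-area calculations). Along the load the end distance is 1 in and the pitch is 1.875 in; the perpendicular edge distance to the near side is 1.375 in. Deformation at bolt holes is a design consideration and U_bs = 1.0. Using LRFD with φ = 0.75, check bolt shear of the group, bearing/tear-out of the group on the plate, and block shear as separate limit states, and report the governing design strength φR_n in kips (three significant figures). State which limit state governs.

78.2 kips (bolt shear governs)

Bolt shear: A_b = π·0.625²/4 = 0.3068 in²; R_n = 68 × 0.3068 × 5 × 1 = 104.3 kips → 0.75 × 104.3 = 78.2 kips.
Bearing: edge l_c = 0.6562, r_n = 27.56 kips; interior l_c = 1.188, r_n = 49.88 kips; R_n = 27.56 + 4·49.88 = 227.1 kips → 170 kips.
Block shear: A_gv = 4.25, A_nv = 2.562, A_nt = 0.5 in²; R_n = min(0.6F_uA_nv, 0.6F_yA_gv) + U_bs·F_u·A_nt = 142.6 kips → 107 kips.
Bolt shear governs: 78.2 kips.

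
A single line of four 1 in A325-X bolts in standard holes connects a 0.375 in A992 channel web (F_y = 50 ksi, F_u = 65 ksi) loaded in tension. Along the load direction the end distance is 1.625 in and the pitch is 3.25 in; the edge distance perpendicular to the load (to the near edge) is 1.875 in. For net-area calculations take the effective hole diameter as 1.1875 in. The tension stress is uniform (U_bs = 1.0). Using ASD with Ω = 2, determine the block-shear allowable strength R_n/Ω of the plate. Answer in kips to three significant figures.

68.4 kips

Shear plane L_v = 1.625 + 3·3.25 = 11.38 in; A_gv = 11.38 × 0.375 = 4.266 in².
A_nv = (11.38 − 3.5·1.1875) × 0.375 = 2.707 in².
A_nt = (1.875 − 0.5·1.1875) × 0.375 = 0.4805 in².
0.6 F_u A_nv = 105.6 kips; 0.6 F_y A_gv = 128 kips → shear rupture governs the shear term.
R_n = 105.6 + 1.0 × 65 × 0.4805 = 136.8 kips.
Allowable strength R_n/Ω = 136.8 / 2 = 68.4 kips.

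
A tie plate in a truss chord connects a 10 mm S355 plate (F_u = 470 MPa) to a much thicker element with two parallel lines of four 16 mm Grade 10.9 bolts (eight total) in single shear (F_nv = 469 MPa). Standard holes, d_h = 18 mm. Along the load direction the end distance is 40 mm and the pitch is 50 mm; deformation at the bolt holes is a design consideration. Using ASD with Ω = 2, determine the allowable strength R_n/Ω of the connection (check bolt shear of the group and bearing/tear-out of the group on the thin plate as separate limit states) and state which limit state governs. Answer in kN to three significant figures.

Bolt shear: A_b = π·16²/4 = 201.1 mm²; R_n = 469 × 201.1 × 8 × 1 / 1000 = 754.4 kN → 754.4 / 2 = 377 kN.
Bearing (1.2 l_c t F_u ≤ 2.4 d t F_u): upper limit = 2.4·16·10·470 / 1000 = 180.5 kN.
  Edge l_c = 40 − 18/2 = 31 → r_n = 174.8 kN; interior l_c = 50 − 18 = 32 → r_n = 180.5 kN.
  R_n,bearing = 2·174.8 + 6·180.5 = 1433 kN → 1433 / 2 = 716 kN.
Bolt shear governs: 377 kN.

377 kN (bolt shear governs)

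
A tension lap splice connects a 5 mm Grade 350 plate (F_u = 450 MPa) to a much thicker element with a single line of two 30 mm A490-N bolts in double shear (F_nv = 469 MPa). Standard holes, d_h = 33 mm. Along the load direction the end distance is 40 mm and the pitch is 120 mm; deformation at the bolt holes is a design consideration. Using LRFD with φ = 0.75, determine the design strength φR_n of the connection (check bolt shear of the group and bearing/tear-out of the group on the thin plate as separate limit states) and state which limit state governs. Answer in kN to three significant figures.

169 kN (bearing governs)

Bolt shear: A_b = π·30²/4 = 706.9 mm²; R_n = 469 × 706.9 × 2 × 2 / 1000 = 1326 kN → 0.75 × 1326 = 995 kN.
Bearing (1.2 l_c t F_u ≤ 2.4 d t F_u): upper limit = 2.4·30·5·450 / 1000 = 162 kN.
  Edge l_c = 40 − 33/2 = 23.5 → r_n = 63.45 kN; interior l_c = 120 − 33 = 87 → r_n = 162 kN.
  R_n,bearing = 1·63.45 + 1·162 = 225.4 kN → 0.75 × 225.4 = 169 kN.
Bearing governs: 169 kN.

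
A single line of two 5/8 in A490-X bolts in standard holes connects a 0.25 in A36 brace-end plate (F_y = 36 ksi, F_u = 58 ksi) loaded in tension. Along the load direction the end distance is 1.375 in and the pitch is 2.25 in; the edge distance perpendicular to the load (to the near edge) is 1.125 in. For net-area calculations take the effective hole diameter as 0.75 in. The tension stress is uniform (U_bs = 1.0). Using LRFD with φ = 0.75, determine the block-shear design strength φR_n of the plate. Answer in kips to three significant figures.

Shear plane L_v = 1.375 + 1·2.25 = 3.625 in; A_gv = 3.625 × 0.25 = 0.9062 in².
A_nv = (3.625 − 1.5·0.75) × 0.25 = 0.625 in².
A_nt = (1.125 − 0.5·0.75) × 0.25 = 0.1875 in².
0.6 F_u A_nv = 21.75 kips; 0.6 F_y A_gv = 19.57 kips → shear yielding governs the shear term.
R_n = 19.57 + 1.0 × 58 × 0.1875 = 30.45 kips.
Design strength φR_n = 0.75 × 30.45 = 22.8 kips.

22.8 kips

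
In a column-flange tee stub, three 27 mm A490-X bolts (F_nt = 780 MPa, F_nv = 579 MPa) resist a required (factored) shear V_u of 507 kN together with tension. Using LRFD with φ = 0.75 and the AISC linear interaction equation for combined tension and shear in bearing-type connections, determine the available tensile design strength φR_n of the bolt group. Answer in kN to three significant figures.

A_b = π·27²/4 = 572.6 mm²; f_rv = 507 × 1000 / (3 × 572.6) = 295.2 MPa.
F'_nt = 1.3 F_nt − (F_nt / φF_nv) f_rv = 1.3·780 − (780/(0.75·579))·295.2 = 483.8 MPa, capped at F_nt → F'_nt = 483.8 MPa.
R_n = F'_nt · A_b · n = 483.8 × 572.6 × 3 / 1000 = 831 kN.
Design strength φR_n = 0.75 × 831 = 623 kN.

623 kN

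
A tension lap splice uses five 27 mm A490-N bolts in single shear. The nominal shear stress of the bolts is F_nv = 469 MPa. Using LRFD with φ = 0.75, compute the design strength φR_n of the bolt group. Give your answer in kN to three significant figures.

1010 kN

A_b = π × 27² / 4 = 572.6 mm².
R_n = F_nv · A_b · n · n_s = 469 × 572.6 × 5 × 1 / 1000 = 1343 kN.
Design strength φR_n = 0.75 × 1343 = 1010 kN.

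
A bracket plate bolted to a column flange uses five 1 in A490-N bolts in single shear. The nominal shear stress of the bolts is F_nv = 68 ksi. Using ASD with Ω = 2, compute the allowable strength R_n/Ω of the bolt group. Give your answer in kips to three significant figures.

134 kips

A_b = π × 1² / 4 = 0.7854 in².
R_n = F_nv · A_b · n · n_s = 68 × 0.7854 × 5 × 1 = 267 kips.
Allowable strength R_n/Ω = 267 / 2 = 134 kips.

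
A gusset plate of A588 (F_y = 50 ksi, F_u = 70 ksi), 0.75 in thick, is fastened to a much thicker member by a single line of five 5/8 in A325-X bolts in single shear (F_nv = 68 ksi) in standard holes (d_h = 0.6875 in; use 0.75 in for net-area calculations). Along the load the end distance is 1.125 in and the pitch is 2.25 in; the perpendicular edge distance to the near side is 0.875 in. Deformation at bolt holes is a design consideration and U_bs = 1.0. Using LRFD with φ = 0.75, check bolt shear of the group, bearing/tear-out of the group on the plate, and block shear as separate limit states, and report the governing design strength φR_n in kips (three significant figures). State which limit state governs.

Bolt shear: A_b = π·0.625²/4 = 0.3068 in²; R_n = 68 × 0.3068 × 5 × 1 = 104.3 kips → 0.75 × 104.3 = 78.2 kips.
Bearing: edge l_c = 0.7812, r_n = 49.22 kips; interior l_c = 1.562, r_n = 78.75 kips; R_n = 49.22 + 4·78.75 = 364.2 kips → 273 kips.
Block shear: A_gv = 7.594, A_nv = 5.062, A_nt = 0.375 in²; R_n = min(0.6F_uA_nv, 0.6F_yA_gv) + U_bs·F_u·A_nt = 238.9 kips → 179 kips.
Bolt shear governs: 78.2 kips.

78.2 kips (bolt shear governs)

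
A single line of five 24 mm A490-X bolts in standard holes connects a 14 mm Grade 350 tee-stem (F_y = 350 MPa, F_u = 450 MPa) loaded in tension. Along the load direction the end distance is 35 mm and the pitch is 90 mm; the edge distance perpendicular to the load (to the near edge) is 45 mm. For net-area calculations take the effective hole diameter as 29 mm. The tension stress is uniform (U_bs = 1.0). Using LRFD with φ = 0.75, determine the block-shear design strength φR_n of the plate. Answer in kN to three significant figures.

894 kN

Shear plane L_v = 35 + 4·90 = 395 mm; A_gv = 395 × 14 = 5530 mm².
A_nv = (395 − 4.5·29) × 14 = 3703 mm².
A_nt = (45 − 0.5·29) × 14 = 427 mm².
0.6 F_u A_nv = 999.8 kN; 0.6 F_y A_gv = 1161 kN → shear rupture governs the shear term.
R_n = 999.8 + 1.0 × 450 × 427 / 1000 = 1192 kN.
Design strength φR_n = 0.75 × 1192 = 894 kN.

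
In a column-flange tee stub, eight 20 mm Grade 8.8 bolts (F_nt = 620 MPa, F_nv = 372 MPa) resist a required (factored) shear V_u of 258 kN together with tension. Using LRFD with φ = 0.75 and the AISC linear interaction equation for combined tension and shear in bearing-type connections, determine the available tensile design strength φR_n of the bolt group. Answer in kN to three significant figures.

1090 kN

A_b = π·20²/4 = 314.2 mm²; f_rv = 258 × 1000 / (8 × 314.2) = 102.7 MPa.
F'_nt = 1.3 F_nt − (F_nt / φF_nv) f_rv = 1.3·620 − (620/(0.75·372))·102.7 = 577.9 MPa, capped at F_nt → F'_nt = 577.9 MPa.
R_n = F'_nt · A_b · n = 577.9 × 314.2 × 8 / 1000 = 1452 kN.
Design strength φR_n = 0.75 × 1452 = 1090 kN.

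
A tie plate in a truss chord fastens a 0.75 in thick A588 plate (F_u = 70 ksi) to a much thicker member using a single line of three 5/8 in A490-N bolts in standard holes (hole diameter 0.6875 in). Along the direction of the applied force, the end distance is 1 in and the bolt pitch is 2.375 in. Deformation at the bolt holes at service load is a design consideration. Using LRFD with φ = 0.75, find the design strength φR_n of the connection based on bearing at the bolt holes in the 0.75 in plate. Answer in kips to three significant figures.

Per bolt r_n = 1.2 l_c t F_u ≤ 2.4 d t F_u; upper limit = 2.4 × 0.625 × 0.75 × 70 = 78.75 kips.
Edge bolt: l_c = 1 − 0.6875/2 = 0.6562 in → 1.2 × 0.6562 × 0.75 × 70 = 41.34 → r_n = 41.34 kips.
Interior bolts: l_c = 2.375 − 0.6875 = 1.688 in → 1.2 × 1.688 × 0.75 × 70 = 106.3 → r_n = 78.75 kips.
R_n = 1 × 41.34 + 2 × 78.75 = 198.8 kips.
Design strength φR_n = 0.75 × 198.8 = 149 kips.

149 kips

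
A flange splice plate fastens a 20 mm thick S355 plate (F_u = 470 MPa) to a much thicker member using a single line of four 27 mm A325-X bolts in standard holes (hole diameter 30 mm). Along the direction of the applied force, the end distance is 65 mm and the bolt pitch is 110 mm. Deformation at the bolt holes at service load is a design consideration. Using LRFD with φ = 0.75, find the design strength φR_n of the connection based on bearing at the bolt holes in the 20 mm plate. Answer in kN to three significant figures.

Per bolt r_n = 1.2 l_c t F_u ≤ 2.4 d t F_u; upper limit = 2.4 × 27 × 20 × 470 / 1000 = 609.1 kN.
Edge bolt: l_c = 65 − 30/2 = 50 mm → 1.2 × 50 × 20 × 470 / 1000 = 564 → r_n = 564 kN.
Interior bolts: l_c = 110 − 30 = 80 mm → 1.2 × 80 × 20 × 470 / 1000 = 902.4 → r_n = 609.1 kN.
R_n = 1 × 564 + 3 × 609.1 = 2391 kN.
Design strength φR_n = 0.75 × 2391 = 1790 kN.

1790 kN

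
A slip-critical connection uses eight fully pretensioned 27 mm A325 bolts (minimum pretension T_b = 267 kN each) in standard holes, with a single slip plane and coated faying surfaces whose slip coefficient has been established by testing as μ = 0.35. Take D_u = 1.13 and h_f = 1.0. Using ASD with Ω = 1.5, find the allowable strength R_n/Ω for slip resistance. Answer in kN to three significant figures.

R_n = μ · D_u · h_f · T_b · n_s · n_b = 0.35 × 1.13 × 1.0 × 267 × 1 × 8 = 844.8 kN.
Allowable strength R_n/Ω = 844.8 / 1.5 = 563 kN.

563 kN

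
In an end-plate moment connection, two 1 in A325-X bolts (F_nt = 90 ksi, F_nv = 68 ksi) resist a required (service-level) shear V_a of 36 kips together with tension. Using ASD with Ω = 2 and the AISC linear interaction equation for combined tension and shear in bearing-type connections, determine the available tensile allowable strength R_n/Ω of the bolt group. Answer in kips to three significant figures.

44.2 kips

A_b = π·1²/4 = 0.7854 in²; f_rv = 36 / (2 × 0.7854) = 22.92 ksi.
F'_nt = 1.3 F_nt − (Ω F_nt / F_nv) f_rv = 1.3·90 − (2·90/68)·22.92 = 56.33 ksi, capped at F_nt → F'_nt = 56.33 ksi.
R_n = F'_nt · A_b · n = 56.33 × 0.7854 × 2 = 88.49 kips.
Allowable strength R_n/Ω = 88.49 / 2 = 44.2 kips.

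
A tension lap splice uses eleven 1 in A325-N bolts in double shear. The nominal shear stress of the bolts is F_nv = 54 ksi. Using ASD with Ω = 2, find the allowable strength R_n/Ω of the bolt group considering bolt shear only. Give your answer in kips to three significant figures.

A_b = π × 1² / 4 = 0.7854 in².
R_n = F_nv · A_b · n · n_s = 54 × 0.7854 × 11 × 2 = 933.1 kips.
Allowable strength R_n/Ω = 933.1 / 2 = 467 kips.

467 kips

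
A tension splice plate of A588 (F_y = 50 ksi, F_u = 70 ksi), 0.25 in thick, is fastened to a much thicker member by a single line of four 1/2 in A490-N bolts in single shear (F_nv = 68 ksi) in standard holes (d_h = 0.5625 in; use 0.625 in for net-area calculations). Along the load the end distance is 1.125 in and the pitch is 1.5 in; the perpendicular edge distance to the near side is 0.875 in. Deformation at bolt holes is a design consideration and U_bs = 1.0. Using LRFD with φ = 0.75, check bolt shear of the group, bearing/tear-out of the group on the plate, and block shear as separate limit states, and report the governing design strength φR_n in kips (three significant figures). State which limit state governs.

34.5 kips (block shear governs)

Bolt shear: A_b = π·0.5²/4 = 0.1963 in²; R_n = 68 × 0.1963 × 4 × 1 = 53.41 kips → 0.75 × 53.41 = 40.1 kips.
Bearing: edge l_c = 0.8438, r_n = 17.72 kips; interior l_c = 0.9375, r_n = 19.69 kips; R_n = 17.72 + 3·19.69 = 76.78 kips → 57.6 kips.
Block shear: A_gv = 1.406, A_nv = 0.8594, A_nt = 0.1406 in²; R_n = min(0.6F_uA_nv, 0.6F_yA_gv) + U_bs·F_u·A_nt = 45.94 kips → 34.5 kips.
Block shear governs: 34.5 kips.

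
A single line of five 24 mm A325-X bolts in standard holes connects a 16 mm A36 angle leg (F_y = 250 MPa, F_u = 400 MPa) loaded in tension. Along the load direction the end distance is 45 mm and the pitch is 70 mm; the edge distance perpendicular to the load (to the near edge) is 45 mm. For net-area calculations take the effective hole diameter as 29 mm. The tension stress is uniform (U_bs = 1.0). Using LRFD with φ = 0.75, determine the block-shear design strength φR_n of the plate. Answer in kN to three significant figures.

707 kN

Shear plane L_v = 45 + 4·70 = 325 mm; A_gv = 325 × 16 = 5200 mm².
A_nv = (325 − 4.5·29) × 16 = 3112 mm².
A_nt = (45 − 0.5·29) × 16 = 488 mm².
0.6 F_u A_nv = 746.9 kN; 0.6 F_y A_gv = 780 kN → shear rupture governs the shear term.
R_n = 746.9 + 1.0 × 400 × 488 / 1000 = 942.1 kN.
Design strength φR_n = 0.75 × 942.1 = 707 kN.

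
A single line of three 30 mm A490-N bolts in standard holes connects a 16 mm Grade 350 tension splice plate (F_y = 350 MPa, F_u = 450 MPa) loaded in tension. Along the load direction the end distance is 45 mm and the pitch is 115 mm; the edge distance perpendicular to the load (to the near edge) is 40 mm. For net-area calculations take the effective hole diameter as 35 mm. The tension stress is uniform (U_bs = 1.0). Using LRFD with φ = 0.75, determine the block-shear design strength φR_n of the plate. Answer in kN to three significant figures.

729 kN

Shear plane L_v = 45 + 2·115 = 275 mm; A_gv = 275 × 16 = 4400 mm².
A_nv = (275 − 2.5·35) × 16 = 3000 mm².
A_nt = (40 − 0.5·35) × 16 = 360 mm².
0.6 F_u A_nv = 810 kN; 0.6 F_y A_gv = 924 kN → shear rupture governs the shear term.
R_n = 810 + 1.0 × 450 × 360 / 1000 = 972 kN.
Design strength φR_n = 0.75 × 972 = 729 kN.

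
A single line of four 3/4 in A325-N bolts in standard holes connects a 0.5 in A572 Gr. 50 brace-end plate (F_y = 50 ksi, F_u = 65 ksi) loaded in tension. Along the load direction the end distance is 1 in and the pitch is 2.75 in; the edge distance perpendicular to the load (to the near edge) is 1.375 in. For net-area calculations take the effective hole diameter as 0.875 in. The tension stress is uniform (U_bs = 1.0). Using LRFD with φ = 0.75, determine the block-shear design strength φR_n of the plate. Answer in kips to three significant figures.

Shear plane L_v = 1 + 3·2.75 = 9.25 in; A_gv = 9.25 × 0.5 = 4.625 in².
A_nv = (9.25 − 3.5·0.875) × 0.5 = 3.094 in².
A_nt = (1.375 − 0.5·0.875) × 0.5 = 0.4688 in².
0.6 F_u A_nv = 120.7 kips; 0.6 F_y A_gv = 138.8 kips → shear rupture governs the shear term.
R_n = 120.7 + 1.0 × 65 × 0.4688 = 151.1 kips.
Design strength φR_n = 0.75 × 151.1 = 113 kips.

113 kips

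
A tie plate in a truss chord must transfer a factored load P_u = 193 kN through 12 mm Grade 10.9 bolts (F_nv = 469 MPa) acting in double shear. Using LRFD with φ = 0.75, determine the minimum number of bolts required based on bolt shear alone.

A_b = π·12²/4 = 113.1 mm².
Per-bolt design strength φR_n = 0.75 × 469 × 113.1 × 2 / 1000 = 79.56 kN.
n ≥ 193 / 79.56 = 2.426 → use 3 bolts.

3 bolts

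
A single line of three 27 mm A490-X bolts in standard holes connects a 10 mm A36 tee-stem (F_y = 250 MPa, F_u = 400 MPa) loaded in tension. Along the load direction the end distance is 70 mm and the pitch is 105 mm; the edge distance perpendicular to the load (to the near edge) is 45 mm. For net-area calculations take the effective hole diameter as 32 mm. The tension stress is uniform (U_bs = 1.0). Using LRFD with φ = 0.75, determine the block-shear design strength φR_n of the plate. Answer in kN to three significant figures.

Shear plane L_v = 70 + 2·105 = 280 mm; A_gv = 280 × 10 = 2800 mm².
A_nv = (280 − 2.5·32) × 10 = 2000 mm².
A_nt = (45 − 0.5·32) × 10 = 290 mm².
0.6 F_u A_nv = 480 kN; 0.6 F_y A_gv = 420 kN → shear yielding governs the shear term.
R_n = 420 + 1.0 × 400 × 290 / 1000 = 536 kN.
Design strength φR_n = 0.75 × 536 = 402 kN.

402 kN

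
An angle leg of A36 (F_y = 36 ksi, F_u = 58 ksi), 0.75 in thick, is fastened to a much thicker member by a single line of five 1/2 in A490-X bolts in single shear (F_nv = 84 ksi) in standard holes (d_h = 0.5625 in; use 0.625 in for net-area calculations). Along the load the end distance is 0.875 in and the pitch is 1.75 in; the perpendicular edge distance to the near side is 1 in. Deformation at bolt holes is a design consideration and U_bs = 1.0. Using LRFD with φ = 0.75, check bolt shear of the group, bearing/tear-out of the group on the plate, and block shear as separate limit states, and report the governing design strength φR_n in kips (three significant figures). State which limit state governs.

Bolt shear: A_b = π·0.5²/4 = 0.1963 in²; R_n = 84 × 0.1963 × 5 × 1 = 82.47 kips → 0.75 × 82.47 = 61.9 kips.
Bearing: edge l_c = 0.5938, r_n = 30.99 kips; interior l_c = 1.188, r_n = 52.2 kips; R_n = 30.99 + 4·52.2 = 239.8 kips → 180 kips.
Block shear: A_gv = 5.906, A_nv = 3.797, A_nt = 0.5156 in²; R_n = min(0.6F_uA_nv, 0.6F_yA_gv) + U_bs·F_u·A_nt = 157.5 kips → 118 kips.
Bolt shear governs: 61.9 kips.

61.9 kips (bolt shear governs)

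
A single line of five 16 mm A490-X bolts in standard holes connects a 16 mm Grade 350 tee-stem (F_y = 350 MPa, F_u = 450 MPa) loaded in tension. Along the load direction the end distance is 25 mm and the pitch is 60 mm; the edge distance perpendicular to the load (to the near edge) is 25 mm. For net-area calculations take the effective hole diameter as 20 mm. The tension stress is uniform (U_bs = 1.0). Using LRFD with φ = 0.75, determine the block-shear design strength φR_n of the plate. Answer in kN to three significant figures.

648 kN

Shear plane L_v = 25 + 4·60 = 265 mm; A_gv = 265 × 16 = 4240 mm².
A_nv = (265 − 4.5·20) × 16 = 2800 mm².
A_nt = (25 − 0.5·20) × 16 = 240 mm².
0.6 F_u A_nv = 756 kN; 0.6 F_y A_gv = 890.4 kN → shear rupture governs the shear term.
R_n = 756 + 1.0 × 450 × 240 / 1000 = 864 kN.
Design strength φR_n = 0.75 × 864 = 648 kN.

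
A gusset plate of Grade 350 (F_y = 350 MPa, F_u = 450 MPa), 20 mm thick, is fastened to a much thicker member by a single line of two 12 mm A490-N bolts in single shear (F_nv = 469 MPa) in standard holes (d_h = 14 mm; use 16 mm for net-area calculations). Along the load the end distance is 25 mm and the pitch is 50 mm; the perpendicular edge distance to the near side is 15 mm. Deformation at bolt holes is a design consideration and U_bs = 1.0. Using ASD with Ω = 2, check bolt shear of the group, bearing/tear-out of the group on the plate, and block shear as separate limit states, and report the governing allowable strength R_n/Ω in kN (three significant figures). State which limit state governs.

Bolt shear: A_b = π·12²/4 = 113.1 mm²; R_n = 469 × 113.1 × 2 × 1 / 1000 = 106.1 kN → 106.1 / 2 = 53 kN.
Bearing: edge l_c = 18, r_n = 194.4 kN; interior l_c = 36, r_n = 259.2 kN; R_n = 194.4 + 1·259.2 = 453.6 kN → 227 kN.
Block shear: A_gv = 1500, A_nv = 1020, A_nt = 140 mm²; R_n = min(0.6F_uA_nv, 0.6F_yA_gv) + U_bs·F_u·A_nt = 338.4 kN → 169 kN.
Bolt shear governs: 53 kN.

53 kN (bolt shear governs)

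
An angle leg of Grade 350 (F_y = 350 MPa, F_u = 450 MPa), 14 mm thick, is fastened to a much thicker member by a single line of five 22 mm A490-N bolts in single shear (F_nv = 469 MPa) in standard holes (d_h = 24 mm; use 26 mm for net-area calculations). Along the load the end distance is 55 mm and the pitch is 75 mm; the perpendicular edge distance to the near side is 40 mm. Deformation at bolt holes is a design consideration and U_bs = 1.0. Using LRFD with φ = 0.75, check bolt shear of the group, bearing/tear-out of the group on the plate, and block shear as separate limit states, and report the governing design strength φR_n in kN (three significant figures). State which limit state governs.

Bolt shear: A_b = π·22²/4 = 380.1 mm²; R_n = 469 × 380.1 × 5 × 1 / 1000 = 891.4 kN → 0.75 × 891.4 = 669 kN.
Bearing: edge l_c = 43, r_n = 325.1 kN; interior l_c = 51, r_n = 332.6 kN; R_n = 325.1 + 4·332.6 = 1656 kN → 1240 kN.
Block shear: A_gv = 4970, A_nv = 3332, A_nt = 378 mm²; R_n = min(0.6F_uA_nv, 0.6F_yA_gv) + U_bs·F_u·A_nt = 1070 kN → 802 kN.
Bolt shear governs: 669 kN.

669 kN (bolt shear governs)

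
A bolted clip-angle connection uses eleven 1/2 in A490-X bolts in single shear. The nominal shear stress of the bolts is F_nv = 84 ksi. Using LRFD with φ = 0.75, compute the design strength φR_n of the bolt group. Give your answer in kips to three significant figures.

136 kips

A_b = π × 0.5² / 4 = 0.1963 in².
R_n = F_nv · A_b · n · n_s = 84 × 0.1963 × 11 × 1 = 181.4 kips.
Design strength φR_n = 0.75 × 181.4 = 136 kips.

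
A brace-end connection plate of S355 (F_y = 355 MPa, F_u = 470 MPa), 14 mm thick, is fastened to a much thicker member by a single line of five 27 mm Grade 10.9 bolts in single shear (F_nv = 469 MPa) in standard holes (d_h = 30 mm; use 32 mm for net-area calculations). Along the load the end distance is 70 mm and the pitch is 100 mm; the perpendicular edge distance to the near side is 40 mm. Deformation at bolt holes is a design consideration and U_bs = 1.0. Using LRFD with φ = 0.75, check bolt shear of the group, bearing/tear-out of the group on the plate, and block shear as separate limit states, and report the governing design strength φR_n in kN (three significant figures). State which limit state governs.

Bolt shear: A_b = π·27²/4 = 572.6 mm²; R_n = 469 × 572.6 × 5 × 1 / 1000 = 1343 kN → 0.75 × 1343 = 1010 kN.
Bearing: edge l_c = 55, r_n = 426.4 kN; interior l_c = 70, r_n = 426.4 kN; R_n = 426.4 + 4·426.4 = 2132 kN → 1600 kN.
Block shear: A_gv = 6580, A_nv = 4564, A_nt = 336 mm²; R_n = min(0.6F_uA_nv, 0.6F_yA_gv) + U_bs·F_u·A_nt = 1445 kN → 1080 kN.
Bolt shear governs: 1010 kN.

1010 kN (bolt shear governs)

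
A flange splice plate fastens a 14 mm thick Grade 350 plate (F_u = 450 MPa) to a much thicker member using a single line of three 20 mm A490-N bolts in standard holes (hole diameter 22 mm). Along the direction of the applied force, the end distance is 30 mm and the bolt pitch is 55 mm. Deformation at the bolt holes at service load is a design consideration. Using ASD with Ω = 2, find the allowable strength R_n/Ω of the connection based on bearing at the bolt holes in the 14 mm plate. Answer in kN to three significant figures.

321 kN

Per bolt r_n = 1.2 l_c t F_u ≤ 2.4 d t F_u; upper limit = 2.4 × 20 × 14 × 450 / 1000 = 302.4 kN.
Edge bolt: l_c = 30 − 22/2 = 19 mm → 1.2 × 19 × 14 × 450 / 1000 = 143.6 → r_n = 143.6 kN.
Interior bolts: l_c = 55 − 22 = 33 mm → 1.2 × 33 × 14 × 450 / 1000 = 249.5 → r_n = 249.5 kN.
R_n = 1 × 143.6 + 2 × 249.5 = 642.6 kN.
Allowable strength R_n/Ω = 642.6 / 2 = 321 kN.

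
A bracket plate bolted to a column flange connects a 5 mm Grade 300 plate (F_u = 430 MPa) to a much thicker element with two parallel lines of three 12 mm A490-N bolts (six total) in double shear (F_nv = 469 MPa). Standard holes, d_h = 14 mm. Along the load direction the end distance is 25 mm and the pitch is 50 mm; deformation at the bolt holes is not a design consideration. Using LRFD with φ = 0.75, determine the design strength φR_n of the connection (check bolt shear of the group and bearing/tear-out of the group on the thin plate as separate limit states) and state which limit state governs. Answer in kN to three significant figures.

Bolt shear: A_b = π·12²/4 = 113.1 mm²; R_n = 469 × 113.1 × 6 × 2 / 1000 = 636.5 kN → 0.75 × 636.5 = 477 kN.
Bearing (1.5 l_c t F_u ≤ 3.0 d t F_u): upper limit = 3.0·12·5·430 / 1000 = 77.4 kN.
  Edge l_c = 25 − 14/2 = 18 → r_n = 58.05 kN; interior l_c = 50 − 14 = 36 → r_n = 77.4 kN.
  R_n,bearing = 2·58.05 + 4·77.4 = 425.7 kN → 0.75 × 425.7 = 319 kN.
Bearing governs: 319 kN.

319 kN (bearing governs)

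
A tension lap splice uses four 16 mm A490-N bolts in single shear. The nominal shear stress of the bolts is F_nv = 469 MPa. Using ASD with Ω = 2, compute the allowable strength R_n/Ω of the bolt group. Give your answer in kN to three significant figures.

189 kN

A_b = π × 16² / 4 = 201.1 mm².
R_n = F_nv · A_b · n · n_s = 469 × 201.1 × 4 × 1 / 1000 = 377.2 kN.
Allowable strength R_n/Ω = 377.2 / 2 = 189 kN.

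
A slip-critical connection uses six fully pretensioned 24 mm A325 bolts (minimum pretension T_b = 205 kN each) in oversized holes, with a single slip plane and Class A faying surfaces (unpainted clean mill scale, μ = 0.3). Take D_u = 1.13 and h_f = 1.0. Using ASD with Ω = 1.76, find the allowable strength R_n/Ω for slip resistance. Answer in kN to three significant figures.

237 kN

R_n = μ · D_u · h_f · T_b · n_s · n_b = 0.3 × 1.13 × 1.0 × 205 × 1 × 6 = 417 kN.
Allowable strength R_n/Ω = 417 / 1.76 = 237 kN.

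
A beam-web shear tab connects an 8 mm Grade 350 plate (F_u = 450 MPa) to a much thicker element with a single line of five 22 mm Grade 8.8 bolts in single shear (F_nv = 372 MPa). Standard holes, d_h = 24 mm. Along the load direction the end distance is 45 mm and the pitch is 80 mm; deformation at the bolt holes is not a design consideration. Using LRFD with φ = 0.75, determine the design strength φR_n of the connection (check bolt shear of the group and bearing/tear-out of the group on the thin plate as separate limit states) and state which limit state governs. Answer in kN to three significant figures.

Bolt shear: A_b = π·22²/4 = 380.1 mm²; R_n = 372 × 380.1 × 5 × 1 / 1000 = 707 kN → 0.75 × 707 = 530 kN.
Bearing (1.5 l_c t F_u ≤ 3.0 d t F_u): upper limit = 3.0·22·8·450 / 1000 = 237.6 kN.
  Edge l_c = 45 − 24/2 = 33 → r_n = 178.2 kN; interior l_c = 80 − 24 = 56 → r_n = 237.6 kN.
  R_n,bearing = 1·178.2 + 4·237.6 = 1129 kN → 0.75 × 1129 = 846 kN.
Bolt shear governs: 530 kN.

530 kN (bolt shear governs)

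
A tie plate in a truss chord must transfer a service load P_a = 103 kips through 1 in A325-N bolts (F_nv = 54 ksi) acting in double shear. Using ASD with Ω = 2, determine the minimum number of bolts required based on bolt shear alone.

A_b = π·1²/4 = 0.7854 in².
Per-bolt allowable strength R_n/Ω = 54 × 0.7854 × 2 / 2 = 42.41 kips.
n ≥ 103 / 42.41 = 2.429 → use 3 bolts.

3 bolts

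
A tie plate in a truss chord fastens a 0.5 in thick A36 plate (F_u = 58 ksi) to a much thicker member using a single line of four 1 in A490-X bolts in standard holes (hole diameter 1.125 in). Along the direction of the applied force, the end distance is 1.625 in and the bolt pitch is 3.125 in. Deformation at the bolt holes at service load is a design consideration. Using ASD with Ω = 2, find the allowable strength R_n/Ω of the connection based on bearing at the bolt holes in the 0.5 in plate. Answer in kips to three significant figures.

123 kips

Per bolt r_n = 1.2 l_c t F_u ≤ 2.4 d t F_u; upper limit = 2.4 × 1 × 0.5 × 58 = 69.6 kips.
Edge bolt: l_c = 1.625 − 1.125/2 = 1.062 in → 1.2 × 1.062 × 0.5 × 58 = 36.97 → r_n = 36.97 kips.
Interior bolts: l_c = 3.125 − 1.125 = 2 in → 1.2 × 2 × 0.5 × 58 = 69.6 → r_n = 69.6 kips.
R_n = 1 × 36.97 + 3 × 69.6 = 245.8 kips.
Allowable strength R_n/Ω = 245.8 / 2 = 123 kips.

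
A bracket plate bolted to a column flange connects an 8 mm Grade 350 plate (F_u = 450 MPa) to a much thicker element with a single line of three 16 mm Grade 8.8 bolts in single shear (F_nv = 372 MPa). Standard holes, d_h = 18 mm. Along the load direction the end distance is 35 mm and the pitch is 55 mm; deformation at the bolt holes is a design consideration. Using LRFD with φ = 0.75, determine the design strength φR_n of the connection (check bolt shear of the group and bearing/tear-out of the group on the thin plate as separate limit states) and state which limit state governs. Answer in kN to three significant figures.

168 kN (bolt shear governs)

Bolt shear: A_b = π·16²/4 = 201.1 mm²; R_n = 372 × 201.1 × 3 × 1 / 1000 = 224.4 kN → 0.75 × 224.4 = 168 kN.
Bearing (1.2 l_c t F_u ≤ 2.4 d t F_u): upper limit = 2.4·16·8·450 / 1000 = 138.2 kN.
  Edge l_c = 35 − 18/2 = 26 → r_n = 112.3 kN; interior l_c = 55 − 18 = 37 → r_n = 138.2 kN.
  R_n,bearing = 1·112.3 + 2·138.2 = 388.8 kN → 0.75 × 388.8 = 292 kN.
Bolt shear governs: 168 kN.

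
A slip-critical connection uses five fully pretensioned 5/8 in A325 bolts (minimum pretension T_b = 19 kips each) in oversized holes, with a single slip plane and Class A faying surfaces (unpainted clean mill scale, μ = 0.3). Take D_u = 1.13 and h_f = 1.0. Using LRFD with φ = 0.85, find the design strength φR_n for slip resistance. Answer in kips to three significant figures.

R_n = μ · D_u · h_f · T_b · n_s · n_b = 0.3 × 1.13 × 1.0 × 19 × 1 × 5 = 32.2 kips.
Design strength φR_n = 0.85 × 32.2 = 27.4 kips.

27.4 kips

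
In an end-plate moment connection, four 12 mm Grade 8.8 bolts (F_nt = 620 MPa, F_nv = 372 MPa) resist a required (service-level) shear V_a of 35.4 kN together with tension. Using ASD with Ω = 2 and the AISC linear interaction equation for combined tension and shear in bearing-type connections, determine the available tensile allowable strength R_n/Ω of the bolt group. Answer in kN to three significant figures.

123 kN

A_b = π·12²/4 = 113.1 mm²; f_rv = 35.4 × 1000 / (4 × 113.1) = 78.25 MPa.
F'_nt = 1.3 F_nt − (Ω F_nt / F_nv) f_rv = 1.3·620 − (2·620/372)·78.25 = 545.2 MPa, capped at F_nt → F'_nt = 545.2 MPa.
R_n = F'_nt · A_b · n = 545.2 × 113.1 × 4 / 1000 = 246.6 kN.
Allowable strength R_n/Ω = 246.6 / 2 = 123 kN.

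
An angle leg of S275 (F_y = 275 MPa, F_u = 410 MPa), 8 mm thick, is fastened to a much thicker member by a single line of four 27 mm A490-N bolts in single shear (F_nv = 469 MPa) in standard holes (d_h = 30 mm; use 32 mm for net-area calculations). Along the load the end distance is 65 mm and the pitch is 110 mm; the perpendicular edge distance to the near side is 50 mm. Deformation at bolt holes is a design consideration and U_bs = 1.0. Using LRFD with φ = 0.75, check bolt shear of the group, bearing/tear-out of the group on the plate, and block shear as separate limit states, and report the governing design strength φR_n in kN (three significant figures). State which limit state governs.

475 kN (block shear governs)

Bolt shear: A_b = π·27²/4 = 572.6 mm²; R_n = 469 × 572.6 × 4 × 1 / 1000 = 1074 kN → 0.75 × 1074 = 806 kN.
Bearing: edge l_c = 50, r_n = 196.8 kN; interior l_c = 80, r_n = 212.5 kN; R_n = 196.8 + 3·212.5 = 834.4 kN → 626 kN.
Block shear: A_gv = 3160, A_nv = 2264, A_nt = 272 mm²; R_n = min(0.6F_uA_nv, 0.6F_yA_gv) + U_bs·F_u·A_nt = 632.9 kN → 475 kN.
Block shear governs: 475 kN.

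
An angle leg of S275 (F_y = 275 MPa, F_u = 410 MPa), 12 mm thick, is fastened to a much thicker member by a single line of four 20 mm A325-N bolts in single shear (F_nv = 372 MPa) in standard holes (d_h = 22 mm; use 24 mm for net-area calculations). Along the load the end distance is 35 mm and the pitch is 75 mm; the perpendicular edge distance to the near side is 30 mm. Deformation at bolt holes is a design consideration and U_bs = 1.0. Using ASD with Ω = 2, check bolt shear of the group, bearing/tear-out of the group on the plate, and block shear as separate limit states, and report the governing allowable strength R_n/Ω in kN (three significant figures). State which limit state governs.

234 kN (bolt shear governs)

Bolt shear: A_b = π·20²/4 = 314.2 mm²; R_n = 372 × 314.2 × 4 × 1 / 1000 = 467.5 kN → 467.5 / 2 = 234 kN.
Bearing: edge l_c = 24, r_n = 141.7 kN; interior l_c = 53, r_n = 236.2 kN; R_n = 141.7 + 3·236.2 = 850.2 kN → 425 kN.
Block shear: A_gv = 3120, A_nv = 2112, A_nt = 216 mm²; R_n = min(0.6F_uA_nv, 0.6F_yA_gv) + U_bs·F_u·A_nt = 603.4 kN → 302 kN.
Bolt shear governs: 234 kN.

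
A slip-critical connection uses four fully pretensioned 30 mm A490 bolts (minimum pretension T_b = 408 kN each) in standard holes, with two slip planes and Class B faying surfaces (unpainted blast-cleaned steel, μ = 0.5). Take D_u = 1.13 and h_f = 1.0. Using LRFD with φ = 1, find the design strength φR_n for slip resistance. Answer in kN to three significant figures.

R_n = μ · D_u · h_f · T_b · n_s · n_b = 0.5 × 1.13 × 1.0 × 408 × 2 × 4 = 1844 kN.
Design strength φR_n = 1 × 1844 = 1840 kN.

1840 kN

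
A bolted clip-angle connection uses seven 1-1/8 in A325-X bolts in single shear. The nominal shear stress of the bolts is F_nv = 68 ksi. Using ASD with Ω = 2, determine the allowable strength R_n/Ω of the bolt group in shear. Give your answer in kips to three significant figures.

237 kips

A_b = π × 1.125² / 4 = 0.994 in².
R_n = F_nv · A_b · n · n_s = 68 × 0.994 × 7 × 1 = 473.2 kips.
Allowable strength R_n/Ω = 473.2 / 2 = 237 kips.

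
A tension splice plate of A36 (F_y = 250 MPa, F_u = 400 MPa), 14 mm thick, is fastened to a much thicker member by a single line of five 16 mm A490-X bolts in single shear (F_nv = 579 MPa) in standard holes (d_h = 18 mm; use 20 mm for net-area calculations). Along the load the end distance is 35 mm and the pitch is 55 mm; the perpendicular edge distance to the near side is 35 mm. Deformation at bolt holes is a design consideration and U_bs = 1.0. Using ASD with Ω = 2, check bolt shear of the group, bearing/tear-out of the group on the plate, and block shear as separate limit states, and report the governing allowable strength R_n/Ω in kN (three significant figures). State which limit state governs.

Bolt shear: A_b = π·16²/4 = 201.1 mm²; R_n = 579 × 201.1 × 5 × 1 / 1000 = 582.1 kN → 582.1 / 2 = 291 kN.
Bearing: edge l_c = 26, r_n = 174.7 kN; interior l_c = 37, r_n = 215 kN; R_n = 174.7 + 4·215 = 1035 kN → 517 kN.
Block shear: A_gv = 3570, A_nv = 2310, A_nt = 350 mm²; R_n = min(0.6F_uA_nv, 0.6F_yA_gv) + U_bs·F_u·A_nt = 675.5 kN → 338 kN.
Bolt shear governs: 291 kN.

291 kN (bolt shear governs)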